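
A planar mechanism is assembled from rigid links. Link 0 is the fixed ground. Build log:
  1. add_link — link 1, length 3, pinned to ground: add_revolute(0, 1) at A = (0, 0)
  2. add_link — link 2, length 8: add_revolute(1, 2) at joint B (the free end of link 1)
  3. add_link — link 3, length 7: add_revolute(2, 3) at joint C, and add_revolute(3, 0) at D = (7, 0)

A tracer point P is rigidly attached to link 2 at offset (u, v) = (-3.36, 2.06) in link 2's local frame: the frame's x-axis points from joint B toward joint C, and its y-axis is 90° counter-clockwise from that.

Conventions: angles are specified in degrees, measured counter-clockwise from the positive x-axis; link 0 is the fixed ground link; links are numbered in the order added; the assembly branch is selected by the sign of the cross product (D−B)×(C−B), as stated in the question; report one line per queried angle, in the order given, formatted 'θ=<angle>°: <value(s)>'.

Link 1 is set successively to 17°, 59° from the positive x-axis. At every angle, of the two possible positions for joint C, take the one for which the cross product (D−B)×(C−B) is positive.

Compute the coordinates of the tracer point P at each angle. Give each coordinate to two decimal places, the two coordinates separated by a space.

A=(0,0), D=(7.00,0)
θ=17°: B = A + 3.00·(cos17°, sin17°) = (2.8689, 0.8771)
θ=17°: |BD| = 4.2232
θ=17°: circle(B,8.00) ∩ circle(D,7.00): a=3.8875, h=6.9919
θ=17°:   candidates: C₊=(8.1238,6.9092) cross=29.528; C₋=(5.2195,-6.7698) cross=-29.528
θ=17°:   branch + wants cross > 0 → take C=(8.1238,6.9092) (cross=29.528)
θ=17°: ex = (C−B)/|BC| = (0.6569,0.7540); ey = (-0.7540,0.6569)
θ=17°: P = B + -3.36·ex + 2.06·ey = (-0.8914,-0.3032)
θ=59°: B = A + 3.00·(cos59°, sin59°) = (1.5451, 2.5715)
θ=59°: |BD| = 6.0306
θ=59°: circle(B,8.00) ∩ circle(D,7.00): a=4.2590, h=6.7721
θ=59°:   candidates: C₊=(8.2852,6.8810) cross=40.840; C₋=(2.5098,-5.3701) cross=-40.840
θ=59°:   branch + wants cross > 0 → take C=(8.2852,6.8810) (cross=40.840)
θ=59°: ex = (C−B)/|BC| = (0.8425,0.5387); ey = (-0.5387,0.8425)
θ=59°: P = B + -3.36·ex + 2.06·ey = (-2.3954,2.4971)

θ=17°: -0.89 -0.30
θ=59°: -2.40 2.50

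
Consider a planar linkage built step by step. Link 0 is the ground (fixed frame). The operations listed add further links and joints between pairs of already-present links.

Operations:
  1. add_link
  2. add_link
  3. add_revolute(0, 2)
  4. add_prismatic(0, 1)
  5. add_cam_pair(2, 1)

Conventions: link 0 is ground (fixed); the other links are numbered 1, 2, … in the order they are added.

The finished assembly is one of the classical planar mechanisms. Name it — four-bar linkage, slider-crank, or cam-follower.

links: 3 (incl. ground); joints: 1 revolute, 1 prismatic, 1 higher (cam) pair, forming one closed loop
3 links, revolute + prismatic + higher pair in one loop → cam-follower

cam-follower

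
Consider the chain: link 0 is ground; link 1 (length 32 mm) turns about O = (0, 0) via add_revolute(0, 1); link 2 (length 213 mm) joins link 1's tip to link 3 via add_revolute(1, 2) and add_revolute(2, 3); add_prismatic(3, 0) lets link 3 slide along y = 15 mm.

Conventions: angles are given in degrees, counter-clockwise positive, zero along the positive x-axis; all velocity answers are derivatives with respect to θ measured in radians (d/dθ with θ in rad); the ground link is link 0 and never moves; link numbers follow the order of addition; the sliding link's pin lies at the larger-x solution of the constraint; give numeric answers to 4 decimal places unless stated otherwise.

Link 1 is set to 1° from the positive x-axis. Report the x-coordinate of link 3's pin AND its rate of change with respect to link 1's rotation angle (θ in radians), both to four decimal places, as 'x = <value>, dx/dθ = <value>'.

geometry: r = 32 mm, L = 213 mm, e = 15 mm
crank pin P = (r cos θ, r sin θ) = (31.995126, 0.558477)
h = r sin θ − e = 0.558477 − 15 = -14.441523
x = r cos θ + √(L² − h²) = 31.995126 + 212.509864 = 244.504991
dx/dθ = −r sin θ − h·r cos θ/√(L² − h²) (θ in radians; h = -14.441523) = 1.615814

x = 244.5050, dx/dθ = 1.6158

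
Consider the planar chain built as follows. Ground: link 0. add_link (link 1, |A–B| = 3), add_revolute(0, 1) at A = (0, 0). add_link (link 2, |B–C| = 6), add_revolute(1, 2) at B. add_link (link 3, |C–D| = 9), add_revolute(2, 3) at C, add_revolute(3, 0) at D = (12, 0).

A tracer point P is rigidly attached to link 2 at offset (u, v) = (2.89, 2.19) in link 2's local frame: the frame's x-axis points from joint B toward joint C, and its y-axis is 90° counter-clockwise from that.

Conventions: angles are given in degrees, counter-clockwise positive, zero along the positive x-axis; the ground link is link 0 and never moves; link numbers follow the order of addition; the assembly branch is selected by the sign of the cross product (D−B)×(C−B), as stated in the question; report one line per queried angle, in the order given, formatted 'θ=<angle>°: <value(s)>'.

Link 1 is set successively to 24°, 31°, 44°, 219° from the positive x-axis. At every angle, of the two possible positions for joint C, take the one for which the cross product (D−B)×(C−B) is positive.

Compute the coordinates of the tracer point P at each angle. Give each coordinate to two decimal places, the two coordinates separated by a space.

A=(0,0), D=(12.00,0)
θ=24°: B = A + 3.00·(cos24°, sin24°) = (2.7406, 1.2202)
θ=24°: |BD| = 9.3394
θ=24°: circle(B,6.00) ∩ circle(D,9.00): a=2.2606, h=5.5579
θ=24°:   candidates: C₊=(5.7080,6.4351) cross=51.907; C₋=(4.2557,-4.5854) cross=-51.907
θ=24°:   branch + wants cross > 0 → take C=(5.7080,6.4351) (cross=51.907)
θ=24°: ex = (C−B)/|BC| = (0.4946,0.8691); ey = (-0.8691,0.4946)
θ=24°: P = B + 2.89·ex + 2.19·ey = (2.2665,4.8151)
θ=31°: B = A + 3.00·(cos31°, sin31°) = (2.5715, 1.5451)
θ=31°: |BD| = 9.5543
θ=31°: circle(B,6.00) ∩ circle(D,9.00): a=2.4222, h=5.4894
θ=31°:   candidates: C₊=(5.8495,6.5705) cross=52.447; C₋=(4.0740,-4.2637) cross=-52.447
θ=31°:   branch + wants cross > 0 → take C=(5.8495,6.5705) (cross=52.447)
θ=31°: ex = (C−B)/|BC| = (0.5463,0.8376); ey = (-0.8376,0.5463)
θ=31°: P = B + 2.89·ex + 2.19·ey = (2.3161,5.1622)
θ=44°: B = A + 3.00·(cos44°, sin44°) = (2.1580, 2.0840)
θ=44°: |BD| = 10.0602
θ=44°: circle(B,6.00) ∩ circle(D,9.00): a=2.7936, h=5.3100
θ=44°:   candidates: C₊=(5.9910,6.7001) cross=53.420; C₋=(3.7910,-3.6895) cross=-53.420
θ=44°:   branch + wants cross > 0 → take C=(5.9910,6.7001) (cross=53.420)
θ=44°: ex = (C−B)/|BC| = (0.6388,0.7694); ey = (-0.7694,0.6388)
θ=44°: P = B + 2.89·ex + 2.19·ey = (2.3193,5.7064)
θ=219°: B = A + 3.00·(cos219°, sin219°) = (-2.3314, -1.8880)
θ=219°: |BD| = 14.4553
θ=219°: circle(B,6.00) ∩ circle(D,9.00): a=5.6711, h=1.9592
θ=219°:   candidates: C₊=(3.0352,0.7952) cross=28.321; C₋=(3.5470,-3.0897) cross=-28.321
θ=219°:   branch + wants cross > 0 → take C=(3.0352,0.7952) (cross=28.321)
θ=219°: ex = (C−B)/|BC| = (0.8944,0.4472); ey = (-0.4472,0.8944)
θ=219°: P = B + 2.89·ex + 2.19·ey = (-0.7259,1.3632)

θ=24°: 2.27 4.82
θ=31°: 2.32 5.16
θ=44°: 2.32 5.71
θ=219°: -0.73 1.36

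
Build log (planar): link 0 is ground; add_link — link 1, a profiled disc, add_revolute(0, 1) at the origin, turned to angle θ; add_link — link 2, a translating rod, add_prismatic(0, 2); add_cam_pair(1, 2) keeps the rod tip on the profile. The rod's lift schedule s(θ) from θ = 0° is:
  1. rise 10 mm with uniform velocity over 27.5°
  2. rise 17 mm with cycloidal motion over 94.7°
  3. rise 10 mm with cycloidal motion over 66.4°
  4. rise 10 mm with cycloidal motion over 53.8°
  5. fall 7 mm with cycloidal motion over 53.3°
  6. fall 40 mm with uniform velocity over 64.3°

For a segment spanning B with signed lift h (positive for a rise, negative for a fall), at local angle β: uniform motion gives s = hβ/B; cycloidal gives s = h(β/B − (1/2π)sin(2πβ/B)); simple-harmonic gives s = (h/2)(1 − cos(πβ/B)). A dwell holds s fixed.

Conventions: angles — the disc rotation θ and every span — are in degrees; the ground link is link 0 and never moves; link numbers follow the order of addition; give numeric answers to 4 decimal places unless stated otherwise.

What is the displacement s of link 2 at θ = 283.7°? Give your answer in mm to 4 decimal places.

seg 1 [0°–27.5°] uniform, h=10: full span → s += 10 → s = 10.0000
seg 2 [27.5°–122.2°] cycloidal, h=17: full span → s += 17 → s = 27.0000
seg 3 [122.2°–188.6°] cycloidal, h=10: full span → s += 10 → s = 37.0000
seg 4 [188.6°–242.4°] cycloidal, h=10: full span → s += 10 → s = 47.0000
seg 5 [242.4°–295.7°] cycloidal, h=-7: θ=283.7° here. β=41.3, B=53.3. -7·(0.7749 − sin(2π·0.7749)/(2π)) = -6.5245 → s = 40.4755

40.4755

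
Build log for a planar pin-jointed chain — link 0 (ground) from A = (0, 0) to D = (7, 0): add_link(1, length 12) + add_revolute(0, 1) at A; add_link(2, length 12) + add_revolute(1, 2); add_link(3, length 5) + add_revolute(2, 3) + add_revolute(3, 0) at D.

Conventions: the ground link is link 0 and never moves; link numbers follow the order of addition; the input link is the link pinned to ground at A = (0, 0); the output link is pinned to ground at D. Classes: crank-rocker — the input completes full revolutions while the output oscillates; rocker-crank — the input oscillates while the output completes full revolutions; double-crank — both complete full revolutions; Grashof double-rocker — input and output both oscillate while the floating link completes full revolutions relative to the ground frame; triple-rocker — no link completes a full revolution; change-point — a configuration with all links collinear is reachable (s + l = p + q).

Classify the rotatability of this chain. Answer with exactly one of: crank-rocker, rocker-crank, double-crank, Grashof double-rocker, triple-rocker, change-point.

lengths: ground=7, input=12, coupler=12, output=5
sorted: s=5 (shortest), l=12 (longest), p+q=19
s + l = 17 vs p + q = 19
s + l < p + q (Grashof) with shortest = output link → rocker-crank

rocker-crank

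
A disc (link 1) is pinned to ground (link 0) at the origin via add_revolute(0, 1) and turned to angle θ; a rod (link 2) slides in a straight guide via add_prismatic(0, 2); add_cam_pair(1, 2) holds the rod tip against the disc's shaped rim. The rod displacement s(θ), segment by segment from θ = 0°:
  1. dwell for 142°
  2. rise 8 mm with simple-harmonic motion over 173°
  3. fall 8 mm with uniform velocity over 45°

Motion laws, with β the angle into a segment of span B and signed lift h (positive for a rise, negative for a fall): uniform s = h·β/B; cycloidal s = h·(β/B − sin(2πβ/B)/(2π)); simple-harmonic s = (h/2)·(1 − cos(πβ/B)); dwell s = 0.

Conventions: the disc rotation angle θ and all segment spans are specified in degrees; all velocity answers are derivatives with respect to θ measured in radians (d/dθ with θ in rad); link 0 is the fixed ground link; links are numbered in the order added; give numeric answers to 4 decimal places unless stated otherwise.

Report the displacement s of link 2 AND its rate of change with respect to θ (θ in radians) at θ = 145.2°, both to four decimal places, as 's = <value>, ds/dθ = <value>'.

segment 1 (0° to 142°, dwell): s unchanged at 0.0000
θ = 145.2° falls in segment 2 (142° to 315°, simple-harmonic, h = 8): β = 145.2 − 142 = 3.2°, B = 173°; Δs = 8/2·(1 − cos(π·0.0185)) = 0.0068; s = 0.0000 + 0.0068 = 0.0068
velocity in seg [142°–315°] (simple-harmonic), θ in radians: β = 3.2° = 0.0559 rad, B = 173° = 3.0194 rad; ds/dθ = (πh/(2B)) sin(πβ/B) = (π·8/(2·3.0194)) sin(π·0.0185) = 0.241711 mm/rad

s = 0.0068, ds/dθ = 0.2417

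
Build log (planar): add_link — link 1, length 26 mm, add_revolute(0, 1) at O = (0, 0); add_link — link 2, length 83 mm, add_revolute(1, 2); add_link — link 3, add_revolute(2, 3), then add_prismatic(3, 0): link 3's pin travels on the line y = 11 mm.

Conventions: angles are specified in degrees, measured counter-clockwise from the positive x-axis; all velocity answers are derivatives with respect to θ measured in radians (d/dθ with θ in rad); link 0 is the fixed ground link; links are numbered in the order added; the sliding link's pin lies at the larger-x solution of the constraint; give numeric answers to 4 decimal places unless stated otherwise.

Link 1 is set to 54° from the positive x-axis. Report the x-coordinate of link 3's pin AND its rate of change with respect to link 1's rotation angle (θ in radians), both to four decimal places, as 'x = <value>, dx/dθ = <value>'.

geometry: r = 26 mm, L = 83 mm, e = 11 mm
crank pin P = (r cos θ, r sin θ) = (15.282417, 21.034442)
h = r sin θ − e = 21.034442 − 11 = 10.034442
x = r cos θ + √(L² − h²) = 15.282417 + 82.391201 = 97.673617
dx/dθ = −r sin θ − h·r cos θ/√(L² − h²) (θ in radians; h = 10.034442) = -22.895691

x = 97.6736, dx/dθ = -22.8957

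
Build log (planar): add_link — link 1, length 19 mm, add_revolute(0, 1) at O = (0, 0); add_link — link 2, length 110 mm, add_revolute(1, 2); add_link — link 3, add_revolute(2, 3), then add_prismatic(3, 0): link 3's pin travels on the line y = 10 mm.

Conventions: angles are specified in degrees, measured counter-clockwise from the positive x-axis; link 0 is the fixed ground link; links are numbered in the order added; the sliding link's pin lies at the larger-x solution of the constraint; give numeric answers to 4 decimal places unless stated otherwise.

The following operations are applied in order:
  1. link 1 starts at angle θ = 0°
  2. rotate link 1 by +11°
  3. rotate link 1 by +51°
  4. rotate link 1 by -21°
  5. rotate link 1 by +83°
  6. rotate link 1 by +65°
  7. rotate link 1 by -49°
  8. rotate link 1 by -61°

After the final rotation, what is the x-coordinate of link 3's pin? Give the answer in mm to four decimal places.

geometry: r = 19 mm, L = 110 mm, e = 10 mm; θ starts at 0°
rotate link 1 by +11°: θ ← 0° +11° = 11°
rotate link 1 by +51°: θ ← 11° +51° = 62°
rotate link 1 by -21°: θ ← 62° -21° = 41°
rotate link 1 by +83°: θ ← 41° +83° = 124°
rotate link 1 by +65°: θ ← 124° +65° = 189°
rotate link 1 by -49°: θ ← 189° -49° = 140°
rotate link 1 by -61°: θ ← 140° -61° = 79°
crank pin P = (r cos θ, r sin θ) = (3.625371, 18.650916)
h = r sin θ − e = 18.650916 − 10 = 8.650916
x = r cos θ + √(L² − h²) = 3.625371 + 109.659298 = 113.284669

113.2847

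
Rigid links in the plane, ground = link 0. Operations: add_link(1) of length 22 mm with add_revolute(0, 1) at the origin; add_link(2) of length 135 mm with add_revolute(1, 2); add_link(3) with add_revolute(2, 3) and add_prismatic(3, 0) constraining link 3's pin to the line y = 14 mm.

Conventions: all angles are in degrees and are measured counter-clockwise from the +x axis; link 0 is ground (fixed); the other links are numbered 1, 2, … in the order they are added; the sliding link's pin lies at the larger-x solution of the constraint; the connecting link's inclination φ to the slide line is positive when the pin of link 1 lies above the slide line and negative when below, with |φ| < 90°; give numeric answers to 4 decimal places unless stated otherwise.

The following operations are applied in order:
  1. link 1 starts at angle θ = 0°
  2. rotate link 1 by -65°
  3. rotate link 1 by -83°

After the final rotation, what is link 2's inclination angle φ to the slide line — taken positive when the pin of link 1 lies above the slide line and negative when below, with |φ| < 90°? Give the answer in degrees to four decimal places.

geometry: r = 22 mm, L = 135 mm, e = 14 mm; θ starts at 0°
rotate link 1 by -65°: θ ← 0° -65° = -65°
rotate link 1 by -83°: θ ← -65° -83° = -148°
h = r sin θ − e = -11.658224 − 14 = -25.658224
sin φ = h / L = -25.658224 / 135 = -0.19006092
φ = arcsin(-0.19006092) = -10.956339°

-10.9563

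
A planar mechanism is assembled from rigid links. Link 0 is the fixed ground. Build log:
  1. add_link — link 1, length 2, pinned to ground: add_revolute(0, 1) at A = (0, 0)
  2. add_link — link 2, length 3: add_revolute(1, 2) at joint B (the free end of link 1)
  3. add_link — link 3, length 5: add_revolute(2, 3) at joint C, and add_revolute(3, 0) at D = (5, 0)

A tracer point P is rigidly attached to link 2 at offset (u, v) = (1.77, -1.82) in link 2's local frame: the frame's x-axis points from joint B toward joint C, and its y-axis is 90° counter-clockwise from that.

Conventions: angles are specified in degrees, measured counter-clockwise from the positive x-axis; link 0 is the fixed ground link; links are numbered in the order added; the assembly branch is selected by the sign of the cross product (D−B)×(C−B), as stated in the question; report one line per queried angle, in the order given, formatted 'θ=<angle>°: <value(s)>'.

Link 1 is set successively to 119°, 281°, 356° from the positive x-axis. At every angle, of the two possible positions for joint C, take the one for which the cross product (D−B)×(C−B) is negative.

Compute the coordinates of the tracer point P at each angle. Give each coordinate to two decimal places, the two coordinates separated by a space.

A=(0,0), D=(5.00,0)
θ=119°: B = A + 2.00·(cos119°, sin119°) = (-0.9696, 1.7492)
θ=119°: |BD| = 6.2206
θ=119°: circle(B,3.00) ∩ circle(D,5.00): a=1.8243, h=2.3816
θ=119°:   candidates: C₊=(1.4507,3.5218) cross=14.815; C₋=(0.1113,-1.0493) cross=-14.815
θ=119°:   branch - wants cross < 0 → take C=(0.1113,-1.0493) (cross=-14.815)
θ=119°: ex = (C−B)/|BC| = (0.3603,-0.9328); ey = (0.9328,0.3603)
θ=119°: P = B + 1.77·ex + -1.82·ey = (-2.0296,-0.5576)
θ=281°: B = A + 2.00·(cos281°, sin281°) = (0.3816, -1.9633)
θ=281°: |BD| = 5.0183
θ=281°: circle(B,3.00) ∩ circle(D,5.00): a=0.9150, h=2.8570
θ=281°:   candidates: C₊=(0.1060,1.0241) cross=14.338; C₋=(2.3414,-4.2346) cross=-14.338
θ=281°:   branch - wants cross < 0 → take C=(2.3414,-4.2346) (cross=-14.338)
θ=281°: ex = (C−B)/|BC| = (0.6533,-0.7571); ey = (0.7571,0.6533)
θ=281°: P = B + 1.77·ex + -1.82·ey = (0.1599,-4.4923)
θ=356°: B = A + 2.00·(cos356°, sin356°) = (1.9951, -0.1395)
θ=356°: |BD| = 3.0081
θ=356°: circle(B,3.00) ∩ circle(D,5.00): a=-1.1554, h=2.7686
θ=356°:   candidates: C₊=(0.7125,2.5725) cross=8.328; C₋=(0.9694,-2.9587) cross=-8.328
θ=356°:   branch - wants cross < 0 → take C=(0.9694,-2.9587) (cross=-8.328)
θ=356°: ex = (C−B)/|BC| = (-0.3419,-0.9397); ey = (0.9397,-0.3419)
θ=356°: P = B + 1.77·ex + -1.82·ey = (-0.3204,-1.1805)

θ=119°: -2.03 -0.56
θ=281°: 0.16 -4.49
θ=356°: -0.32 -1.18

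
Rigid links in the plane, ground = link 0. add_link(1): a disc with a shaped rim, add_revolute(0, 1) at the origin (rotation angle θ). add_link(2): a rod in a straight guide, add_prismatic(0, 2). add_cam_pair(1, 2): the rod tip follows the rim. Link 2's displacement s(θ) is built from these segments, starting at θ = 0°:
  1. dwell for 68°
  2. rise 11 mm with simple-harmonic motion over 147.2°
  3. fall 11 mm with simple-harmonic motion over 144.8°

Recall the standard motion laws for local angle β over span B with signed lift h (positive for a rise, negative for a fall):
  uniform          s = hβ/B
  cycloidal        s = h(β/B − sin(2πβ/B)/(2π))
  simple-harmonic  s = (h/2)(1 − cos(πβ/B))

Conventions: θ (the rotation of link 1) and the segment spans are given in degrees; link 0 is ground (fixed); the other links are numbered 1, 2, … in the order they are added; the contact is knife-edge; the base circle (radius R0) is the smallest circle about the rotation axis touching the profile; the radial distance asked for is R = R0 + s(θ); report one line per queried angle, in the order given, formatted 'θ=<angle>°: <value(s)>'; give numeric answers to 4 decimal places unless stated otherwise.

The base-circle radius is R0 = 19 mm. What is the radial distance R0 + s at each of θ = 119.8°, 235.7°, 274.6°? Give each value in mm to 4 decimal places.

segment 1 (0° to 68°, dwell): s unchanged at 0.0000
θ = 119.8° falls in segment 2 (68° to 215.2°, simple-harmonic, h = 11): β = 119.8 − 68 = 51.8°, B = 147.2°; Δs = 11/2·(1 − cos(π·0.3519)) = 3.0324; s = 0.0000 + 3.0324 = 3.0324
segment 2 (68° to 215.2°, simple-harmonic, h = 11) is passed completely: s = 0.0000 + (11) = 11.0000
θ = 235.7° falls in segment 3 (215.2° to 360°, simple-harmonic, h = -11): β = 235.7 − 215.2 = 20.5°, B = 144.8°; Δs = -11/2·(1 − cos(π·0.1416)) = -0.5351; s = 11.0000 − 0.5351 = 10.4649
θ = 274.6° falls in segment 3 (215.2° to 360°, simple-harmonic, h = -11): β = 274.6 − 215.2 = 59.4°, B = 144.8°; Δs = -11/2·(1 − cos(π·0.4102)) = -3.9692; s = 11.0000 − 3.9692 = 7.0308
θ=119.8°: R = R0 + s = 19 + 3.0324 = 22.0324
θ=235.7°: R = R0 + s = 19 + 10.4649 = 29.4649
θ=274.6°: R = R0 + s = 19 + 7.0308 = 26.0308

θ=119.8°: 22.0324
θ=235.7°: 29.4649
θ=274.6°: 26.0308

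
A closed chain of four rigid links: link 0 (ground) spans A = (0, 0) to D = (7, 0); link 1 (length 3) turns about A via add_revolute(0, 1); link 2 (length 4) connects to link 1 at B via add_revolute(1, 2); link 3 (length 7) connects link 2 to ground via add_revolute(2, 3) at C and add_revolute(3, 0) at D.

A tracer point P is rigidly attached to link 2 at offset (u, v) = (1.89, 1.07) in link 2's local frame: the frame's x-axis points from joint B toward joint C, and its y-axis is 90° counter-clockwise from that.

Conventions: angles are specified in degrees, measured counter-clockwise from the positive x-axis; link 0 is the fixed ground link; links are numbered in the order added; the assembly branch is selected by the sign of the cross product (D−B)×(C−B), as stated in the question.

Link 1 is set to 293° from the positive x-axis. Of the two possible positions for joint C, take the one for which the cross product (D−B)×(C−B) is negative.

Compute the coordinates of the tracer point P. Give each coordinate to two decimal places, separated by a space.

A=(0,0), D=(7.00,0)
B = A + 3.00·(cos293°, sin293°) = (1.1722, -2.7615)
|BD| = 6.4490
circle(B,4.00) ∩ circle(D,7.00): a=0.6659, h=3.9442
  candidates: C₊=(0.0851,1.0879) cross=25.436; C₋=(3.4629,-6.0406) cross=-25.436
  branch - wants cross < 0 → take C=(3.4629,-6.0406) (cross=-25.436)
ex = (C−B)/|BC| = (0.5727,-0.8198); ey = (0.8198,0.5727)
P = B + 1.89·ex + 1.07·ey = (3.1317,-3.6981)

3.13 -3.70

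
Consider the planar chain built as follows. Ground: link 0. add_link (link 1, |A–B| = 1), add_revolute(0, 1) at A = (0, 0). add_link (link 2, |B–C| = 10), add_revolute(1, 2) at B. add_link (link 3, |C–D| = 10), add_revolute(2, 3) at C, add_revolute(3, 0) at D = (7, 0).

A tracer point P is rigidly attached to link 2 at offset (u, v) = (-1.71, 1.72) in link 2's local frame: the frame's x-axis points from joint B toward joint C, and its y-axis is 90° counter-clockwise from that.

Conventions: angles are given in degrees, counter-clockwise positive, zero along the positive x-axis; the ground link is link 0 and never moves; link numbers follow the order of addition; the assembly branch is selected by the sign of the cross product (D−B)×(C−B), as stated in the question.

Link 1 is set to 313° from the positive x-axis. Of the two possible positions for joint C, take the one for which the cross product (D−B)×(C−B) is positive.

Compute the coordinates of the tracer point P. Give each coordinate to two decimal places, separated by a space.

A=(0,0), D=(7.00,0)
B = A + 1.00·(cos313°, sin313°) = (0.6820, -0.7314)
|BD| = 6.3602
circle(B,10.00) ∩ circle(D,10.00): a=3.1801, h=9.4809
  candidates: C₊=(2.7508,9.0523) cross=60.300; C₋=(4.9312,-9.7837) cross=-60.300
  branch + wants cross > 0 → take C=(2.7508,9.0523) (cross=60.300)
ex = (C−B)/|BC| = (0.2069,0.9784); ey = (-0.9784,0.2069)
P = B + -1.71·ex + 1.72·ey = (-1.3546,-2.0485)

-1.35 -2.05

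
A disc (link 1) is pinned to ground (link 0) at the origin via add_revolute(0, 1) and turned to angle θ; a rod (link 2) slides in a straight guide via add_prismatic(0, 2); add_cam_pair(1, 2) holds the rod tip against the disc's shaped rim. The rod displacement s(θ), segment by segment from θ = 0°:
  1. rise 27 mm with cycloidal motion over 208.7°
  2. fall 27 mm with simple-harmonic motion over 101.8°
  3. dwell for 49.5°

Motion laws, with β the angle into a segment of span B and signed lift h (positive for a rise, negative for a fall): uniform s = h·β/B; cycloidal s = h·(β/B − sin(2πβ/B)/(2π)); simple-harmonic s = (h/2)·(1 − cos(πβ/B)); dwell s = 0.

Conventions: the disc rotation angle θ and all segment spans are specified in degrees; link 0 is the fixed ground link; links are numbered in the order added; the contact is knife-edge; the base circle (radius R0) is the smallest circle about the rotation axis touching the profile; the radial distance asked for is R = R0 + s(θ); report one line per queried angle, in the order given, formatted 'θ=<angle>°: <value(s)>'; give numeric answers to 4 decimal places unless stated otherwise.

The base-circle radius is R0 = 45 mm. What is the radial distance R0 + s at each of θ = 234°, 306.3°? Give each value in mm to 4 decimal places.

segment 1 (0° to 208.7°, cycloidal, h = 27) is passed completely: s = 0.0000 + (27) = 27.0000
θ = 234° falls in segment 2 (208.7° to 310.5°, simple-harmonic, h = -27): β = 234 − 208.7 = 25.3°, B = 101.8°; Δs = -27/2·(1 − cos(π·0.2485)) = -3.9100; s = 27.0000 − 3.9100 = 23.0900
θ = 306.3° falls in segment 2 (208.7° to 310.5°, simple-harmonic, h = -27): β = 306.3 − 208.7 = 97.6°, B = 101.8°; Δs = -27/2·(1 − cos(π·0.9587)) = -26.8868; s = 27.0000 − 26.8868 = 0.1132
θ=234°: R = R0 + s = 45 + 23.0900 = 68.0900
θ=306.3°: R = R0 + s = 45 + 0.1132 = 45.1132

θ=234°: 68.0900
θ=306.3°: 45.1132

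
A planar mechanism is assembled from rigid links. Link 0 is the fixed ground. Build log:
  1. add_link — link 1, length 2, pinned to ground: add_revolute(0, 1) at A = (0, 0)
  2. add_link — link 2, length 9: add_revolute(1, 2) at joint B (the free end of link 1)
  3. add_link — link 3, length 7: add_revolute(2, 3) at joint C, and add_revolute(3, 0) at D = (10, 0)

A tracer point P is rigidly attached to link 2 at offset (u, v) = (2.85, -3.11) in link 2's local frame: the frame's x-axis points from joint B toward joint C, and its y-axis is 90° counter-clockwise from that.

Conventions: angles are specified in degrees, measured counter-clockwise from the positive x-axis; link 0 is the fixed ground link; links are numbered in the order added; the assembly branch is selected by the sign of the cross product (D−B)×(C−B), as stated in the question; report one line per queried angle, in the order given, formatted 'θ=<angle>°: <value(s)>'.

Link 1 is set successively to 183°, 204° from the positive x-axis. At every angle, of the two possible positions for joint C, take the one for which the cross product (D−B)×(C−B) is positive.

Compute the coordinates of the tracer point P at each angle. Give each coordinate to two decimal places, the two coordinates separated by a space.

A=(0,0), D=(10.00,0)
θ=183°: B = A + 2.00·(cos183°, sin183°) = (-1.9973, -0.1047)
θ=183°: |BD| = 11.9977
θ=183°: circle(B,9.00) ∩ circle(D,7.00): a=7.3324, h=5.2187
θ=183°:   candidates: C₊=(5.2894,5.1778) cross=62.613; C₋=(5.3804,-5.2592) cross=-62.613
θ=183°:   branch + wants cross > 0 → take C=(5.2894,5.1778) (cross=62.613)
θ=183°: ex = (C−B)/|BC| = (0.8096,0.5869); ey = (-0.5869,0.8096)
θ=183°: P = B + 2.85·ex + -3.11·ey = (2.1356,-0.9498)
θ=204°: B = A + 2.00·(cos204°, sin204°) = (-1.8271, -0.8135)
θ=204°: |BD| = 11.8550
θ=204°: circle(B,9.00) ∩ circle(D,7.00): a=7.2772, h=5.2956
θ=204°:   candidates: C₊=(5.0695,4.9690) cross=62.779; C₋=(5.7963,-5.5972) cross=-62.779
θ=204°:   branch + wants cross > 0 → take C=(5.0695,4.9690) (cross=62.779)
θ=204°: ex = (C−B)/|BC| = (0.7663,0.6425); ey = (-0.6425,0.7663)
θ=204°: P = B + 2.85·ex + -3.11·ey = (2.3550,-1.3655)

θ=183°: 2.14 -0.95
θ=204°: 2.35 -1.37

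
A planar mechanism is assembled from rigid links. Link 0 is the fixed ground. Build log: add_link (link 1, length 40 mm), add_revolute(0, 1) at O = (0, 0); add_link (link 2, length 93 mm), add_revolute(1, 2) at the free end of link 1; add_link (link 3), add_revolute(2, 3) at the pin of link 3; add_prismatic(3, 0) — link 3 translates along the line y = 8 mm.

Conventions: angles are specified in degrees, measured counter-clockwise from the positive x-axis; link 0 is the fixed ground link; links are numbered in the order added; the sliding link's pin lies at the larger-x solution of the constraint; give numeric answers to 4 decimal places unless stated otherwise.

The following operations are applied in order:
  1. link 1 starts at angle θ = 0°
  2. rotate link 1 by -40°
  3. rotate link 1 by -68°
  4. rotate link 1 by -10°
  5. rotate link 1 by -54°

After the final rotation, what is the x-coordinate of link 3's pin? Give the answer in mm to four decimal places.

geometry: r = 40 mm, L = 93 mm, e = 8 mm; θ starts at 0°
rotate link 1 by -40°: θ ← 0° -40° = -40°
rotate link 1 by -68°: θ ← -40° -68° = -108°
rotate link 1 by -10°: θ ← -108° -10° = -118°
rotate link 1 by -54°: θ ← -118° -54° = -172°
crank pin P = (r cos θ, r sin θ) = (-39.610723, -5.566924)
h = r sin θ − e = -5.566924 − 8 = -13.566924
x = r cos θ + √(L² − h²) = -39.610723 + 92.005101 = 52.394378

52.3944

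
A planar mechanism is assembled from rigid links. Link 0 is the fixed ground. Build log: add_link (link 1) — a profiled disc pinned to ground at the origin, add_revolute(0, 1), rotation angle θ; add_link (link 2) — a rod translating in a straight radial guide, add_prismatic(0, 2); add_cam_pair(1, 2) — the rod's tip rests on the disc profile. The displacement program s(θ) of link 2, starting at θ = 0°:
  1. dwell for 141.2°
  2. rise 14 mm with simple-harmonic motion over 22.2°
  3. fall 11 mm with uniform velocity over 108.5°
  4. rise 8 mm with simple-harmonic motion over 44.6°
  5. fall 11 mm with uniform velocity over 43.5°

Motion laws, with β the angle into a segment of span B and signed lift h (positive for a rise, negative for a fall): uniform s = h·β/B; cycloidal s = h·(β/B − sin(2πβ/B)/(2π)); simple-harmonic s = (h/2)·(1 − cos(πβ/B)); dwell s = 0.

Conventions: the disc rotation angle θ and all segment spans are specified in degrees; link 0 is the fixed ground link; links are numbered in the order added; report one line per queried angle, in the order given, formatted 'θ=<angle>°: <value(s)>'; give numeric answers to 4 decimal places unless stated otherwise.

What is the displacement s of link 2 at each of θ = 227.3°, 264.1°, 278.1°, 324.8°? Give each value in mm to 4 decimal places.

seg 1 [0°–141.2°] dwell: s stays 0.0000
seg 2 [141.2°–163.4°] simple-harmonic, h=14: full span → s += 14 → s = 14.0000
seg 3 [163.4°–271.9°] uniform, h=-11: θ=227.3° here. β=63.9, B=108.5. -11·63.9/108.5 = -6.4783 → s = 7.5217
seg 3 [163.4°–271.9°] uniform, h=-11: θ=264.1° here. β=100.7, B=108.5. -11·100.7/108.5 = -10.2092 → s = 3.7908
seg 3 [163.4°–271.9°] uniform, h=-11: full span → s += -11 → s = 3.0000
seg 4 [271.9°–316.5°] simple-harmonic, h=8: θ=278.1° here. β=6.2, B=44.6. 8/2·(1 − cos(π·0.1390)) = 0.3754 → s = 3.3754
seg 4 [271.9°–316.5°] simple-harmonic, h=8: full span → s += 8 → s = 11.0000
seg 5 [316.5°–360°] uniform, h=-11: θ=324.8° here. β=8.3, B=43.5. -11·8.3/43.5 = -2.0989 → s = 8.9011

θ=227.3°: 7.5217
θ=264.1°: 3.7908
θ=278.1°: 3.3754
θ=324.8°: 8.9011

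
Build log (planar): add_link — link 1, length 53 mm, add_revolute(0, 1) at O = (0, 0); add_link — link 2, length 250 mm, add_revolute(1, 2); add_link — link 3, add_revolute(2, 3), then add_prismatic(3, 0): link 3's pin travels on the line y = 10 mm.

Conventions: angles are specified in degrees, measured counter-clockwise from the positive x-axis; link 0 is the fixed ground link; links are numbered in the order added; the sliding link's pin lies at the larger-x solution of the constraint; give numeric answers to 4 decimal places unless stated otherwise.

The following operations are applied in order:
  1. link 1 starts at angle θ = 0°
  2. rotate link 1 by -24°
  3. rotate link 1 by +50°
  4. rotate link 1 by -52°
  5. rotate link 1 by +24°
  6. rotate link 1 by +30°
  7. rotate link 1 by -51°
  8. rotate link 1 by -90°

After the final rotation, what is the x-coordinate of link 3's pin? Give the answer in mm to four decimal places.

geometry: r = 53 mm, L = 250 mm, e = 10 mm; θ starts at 0°
rotate link 1 by -24°: θ ← 0° -24° = -24°
rotate link 1 by +50°: θ ← -24° +50° = 26°
rotate link 1 by -52°: θ ← 26° -52° = -26°
rotate link 1 by +24°: θ ← -26° +24° = -2°
rotate link 1 by +30°: θ ← -2° +30° = 28°
rotate link 1 by -51°: θ ← 28° -51° = -23°
rotate link 1 by -90°: θ ← -23° -90° = -113°
crank pin P = (r cos θ, r sin θ) = (-20.708750, -48.786757)
h = r sin θ − e = -48.786757 − 10 = -58.786757
x = r cos θ + √(L² − h²) = -20.708750 + 242.989953 = 222.281203

222.2812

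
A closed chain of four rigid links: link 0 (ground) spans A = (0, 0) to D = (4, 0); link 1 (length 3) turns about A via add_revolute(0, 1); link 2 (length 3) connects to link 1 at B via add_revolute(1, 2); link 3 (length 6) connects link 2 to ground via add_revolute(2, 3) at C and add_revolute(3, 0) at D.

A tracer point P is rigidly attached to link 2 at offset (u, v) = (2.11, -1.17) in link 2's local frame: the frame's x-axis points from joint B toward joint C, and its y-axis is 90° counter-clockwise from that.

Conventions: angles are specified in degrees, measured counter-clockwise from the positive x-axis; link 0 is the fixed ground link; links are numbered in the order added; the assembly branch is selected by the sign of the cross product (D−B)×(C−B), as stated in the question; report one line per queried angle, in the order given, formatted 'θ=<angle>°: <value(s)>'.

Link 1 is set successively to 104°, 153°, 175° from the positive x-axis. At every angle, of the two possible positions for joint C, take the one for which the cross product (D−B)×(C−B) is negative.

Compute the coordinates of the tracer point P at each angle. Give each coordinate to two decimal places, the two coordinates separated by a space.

A=(0,0), D=(4.00,0)
θ=104°: B = A + 3.00·(cos104°, sin104°) = (-0.7258, 2.9109)
θ=104°: |BD| = 5.5503
θ=104°: circle(B,3.00) ∩ circle(D,6.00): a=0.3429, h=2.9803
θ=104°:   candidates: C₊=(1.1292,5.2686) cross=16.542; C₋=(-1.9969,0.1935) cross=-16.542
θ=104°:   branch - wants cross < 0 → take C=(-1.9969,0.1935) (cross=-16.542)
θ=104°: ex = (C−B)/|BC| = (-0.4237,-0.9058); ey = (0.9058,-0.4237)
θ=104°: P = B + 2.11·ex + -1.17·ey = (-2.6796,1.4954)
θ=153°: B = A + 3.00·(cos153°, sin153°) = (-2.6730, 1.3620)
θ=153°: |BD| = 6.8106
θ=153°: circle(B,3.00) ∩ circle(D,6.00): a=1.4231, h=2.6410
θ=153°:   candidates: C₊=(-0.7505,3.6650) cross=17.987; C₋=(-1.8068,-1.5103) cross=-17.987
θ=153°:   branch - wants cross < 0 → take C=(-1.8068,-1.5103) (cross=-17.987)
θ=153°: ex = (C−B)/|BC| = (0.2887,-0.9574); ey = (0.9574,0.2887)
θ=153°: P = B + 2.11·ex + -1.17·ey = (-3.1840,-0.9960)
θ=175°: B = A + 3.00·(cos175°, sin175°) = (-2.9886, 0.2615)
θ=175°: |BD| = 6.9935
θ=175°: circle(B,3.00) ∩ circle(D,6.00): a=1.5664, h=2.5586
θ=175°:   candidates: C₊=(-1.3277,2.7597) cross=17.894; C₋=(-1.5190,-2.3539) cross=-17.894
θ=175°:   branch - wants cross < 0 → take C=(-1.5190,-2.3539) (cross=-17.894)
θ=175°: ex = (C−B)/|BC| = (0.4899,-0.8718); ey = (0.8718,0.4899)
θ=175°: P = B + 2.11·ex + -1.17·ey = (-2.9750,-2.1512)

θ=104°: -2.68 1.50
θ=153°: -3.18 -1.00
θ=175°: -2.97 -2.15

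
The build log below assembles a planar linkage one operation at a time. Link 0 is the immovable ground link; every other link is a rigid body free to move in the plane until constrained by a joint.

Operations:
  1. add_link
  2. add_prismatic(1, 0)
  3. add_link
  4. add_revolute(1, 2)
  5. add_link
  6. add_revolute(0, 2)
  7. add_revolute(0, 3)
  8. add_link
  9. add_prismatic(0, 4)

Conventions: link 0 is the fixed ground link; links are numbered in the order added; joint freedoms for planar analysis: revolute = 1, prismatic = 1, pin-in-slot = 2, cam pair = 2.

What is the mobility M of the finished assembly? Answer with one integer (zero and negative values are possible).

link 0 = ground. State L|J1|J2 = 1|0|0
+link1  2|0|0
P(1,0) f=1→J1  2|1|0
+link2  3|1|0
R(1,2) f=1→J1  3|2|0
+link3  4|2|0
R(0,2) f=1→J1  4|3|0
R(0,3) f=1→J1  4|4|0
+link4  5|4|0
P(0,4) f=1→J1  5|5|0
M = 3(5−1)−2·5−0 = 12−10−0 = 2

M = 2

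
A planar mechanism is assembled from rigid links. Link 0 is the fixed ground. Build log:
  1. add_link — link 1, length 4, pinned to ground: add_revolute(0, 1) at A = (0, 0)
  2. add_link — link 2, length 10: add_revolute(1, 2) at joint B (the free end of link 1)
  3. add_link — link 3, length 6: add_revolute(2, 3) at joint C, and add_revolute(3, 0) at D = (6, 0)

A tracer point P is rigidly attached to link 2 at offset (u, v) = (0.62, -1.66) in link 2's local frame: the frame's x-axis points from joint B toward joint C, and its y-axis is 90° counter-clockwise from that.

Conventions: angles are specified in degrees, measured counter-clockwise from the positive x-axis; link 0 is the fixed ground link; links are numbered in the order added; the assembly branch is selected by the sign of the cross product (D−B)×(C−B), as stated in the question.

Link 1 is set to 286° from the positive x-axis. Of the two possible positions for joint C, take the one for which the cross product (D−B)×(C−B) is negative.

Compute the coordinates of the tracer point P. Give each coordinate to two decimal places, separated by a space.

A=(0,0), D=(6.00,0)
B = A + 4.00·(cos286°, sin286°) = (1.1025, -3.8450)
|BD| = 6.2265
circle(B,10.00) ∩ circle(D,6.00): a=8.2526, h=5.6476
  candidates: C₊=(4.1061,5.6932) cross=35.165; C₋=(11.0811,-3.1909) cross=-35.165
  branch - wants cross < 0 → take C=(11.0811,-3.1909) (cross=-35.165)
ex = (C−B)/|BC| = (0.9979,0.0654); ey = (-0.0654,0.9979)
P = B + 0.62·ex + -1.66·ey = (1.8298,-5.4609)

1.83 -5.46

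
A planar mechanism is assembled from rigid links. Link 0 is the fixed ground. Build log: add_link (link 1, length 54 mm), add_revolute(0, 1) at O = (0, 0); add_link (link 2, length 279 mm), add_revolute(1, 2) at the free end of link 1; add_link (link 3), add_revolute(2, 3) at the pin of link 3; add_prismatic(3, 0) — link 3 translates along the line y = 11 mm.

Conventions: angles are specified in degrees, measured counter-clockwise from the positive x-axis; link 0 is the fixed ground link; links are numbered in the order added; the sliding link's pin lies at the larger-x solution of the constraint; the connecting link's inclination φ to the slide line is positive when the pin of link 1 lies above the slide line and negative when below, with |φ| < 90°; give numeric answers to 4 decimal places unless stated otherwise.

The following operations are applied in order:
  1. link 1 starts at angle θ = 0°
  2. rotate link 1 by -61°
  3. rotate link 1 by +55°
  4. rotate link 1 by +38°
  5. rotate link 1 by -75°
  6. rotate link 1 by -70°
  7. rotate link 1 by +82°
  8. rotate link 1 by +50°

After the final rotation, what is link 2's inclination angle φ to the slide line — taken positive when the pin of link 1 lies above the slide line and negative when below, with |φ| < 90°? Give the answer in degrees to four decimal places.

geometry: r = 54 mm, L = 279 mm, e = 11 mm; θ starts at 0°
rotate link 1 by -61°: θ ← 0° -61° = -61°
rotate link 1 by +55°: θ ← -61° +55° = -6°
rotate link 1 by +38°: θ ← -6° +38° = 32°
rotate link 1 by -75°: θ ← 32° -75° = -43°
rotate link 1 by -70°: θ ← -43° -70° = -113°
rotate link 1 by +82°: θ ← -113° +82° = -31°
rotate link 1 by +50°: θ ← -31° +50° = 19°
h = r sin θ − e = 17.580680 − 11 = 6.580680
sin φ = h / L = 6.580680 / 279 = 0.02358667
φ = arcsin(0.02358667) = 1.351542°

1.3515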